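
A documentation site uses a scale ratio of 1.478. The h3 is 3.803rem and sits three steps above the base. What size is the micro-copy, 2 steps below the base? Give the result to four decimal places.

0.5392rem

The gap is -2 − (3) = -5 steps, so the factor is 1.478^-5.
3.803 ÷ 1.478⁵ = 3.803 ÷ 7.05297 ≈ 0.5392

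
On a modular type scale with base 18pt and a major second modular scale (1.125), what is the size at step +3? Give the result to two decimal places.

18.0 × 1.125³ = 18.0 × 1.42383 ≈ 25.63

25.63pt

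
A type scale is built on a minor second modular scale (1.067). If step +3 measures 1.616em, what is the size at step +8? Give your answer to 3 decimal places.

The gap is 8 − (3) = 5 steps, so the factor is 1.067^5.
1.616 × 1.067⁵ = 1.616 × 1.38300 ≈ 2.235

2.235em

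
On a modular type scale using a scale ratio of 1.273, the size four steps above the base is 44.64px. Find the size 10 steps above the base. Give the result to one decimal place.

44.64 × 1.273⁶ = 44.64 × 4.25569 ≈ 189.974

190.0px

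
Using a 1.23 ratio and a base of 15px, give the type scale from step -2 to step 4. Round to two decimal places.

Step -2: 15.0 ÷ 1.23² = 9.91
Step -1: 15.0 ÷ 1.23 = 12.20
Step 0: 15px
Step 1: 15.0 × 1.23 = 18.45
Step 2: 15.0 × 1.23² = 22.69
Step 3: 15.0 × 1.23³ = 27.91
Step 4: 15.0 × 1.23⁴ = 34.33

9.91px, 12.20px, 15.00px, 18.45px, 22.69px, 27.91px, 34.33px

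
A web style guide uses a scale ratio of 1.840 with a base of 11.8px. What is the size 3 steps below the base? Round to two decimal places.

Each step on a modular scale multiplies by the ratio, so the size n steps from the base is base × ratioⁿ.
11.8 ÷ 1.840³ = 11.8 ÷ 6.22950 ≈ 1.89

1.89px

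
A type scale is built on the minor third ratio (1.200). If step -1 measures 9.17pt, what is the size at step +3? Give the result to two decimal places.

9.17 × 1.200⁴ = 9.17 × 2.07360 ≈ 19.015

19.01pt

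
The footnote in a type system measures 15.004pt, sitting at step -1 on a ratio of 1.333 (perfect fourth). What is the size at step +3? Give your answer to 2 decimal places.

47.37pt

The gap is 3 − (-1) = 4 steps, so the factor is 1.333^4.
15.004 × 1.333⁴ = 15.004 × 3.15733 ≈ 47.373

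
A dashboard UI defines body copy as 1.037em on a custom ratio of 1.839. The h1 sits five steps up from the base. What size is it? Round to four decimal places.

Each step on a modular scale multiplies by the ratio, so the size n steps from the base is base × ratioⁿ.
1.037 × 1.839⁵ = 1.037 × 21.03336 ≈ 21.8116

21.8116em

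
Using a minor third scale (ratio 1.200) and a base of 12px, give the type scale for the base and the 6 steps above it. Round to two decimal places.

12.00px, 14.40px, 17.28px, 20.74px, 24.88px, 29.86px, 35.83px

Step 0: 12px
Step 1: 12.0 × 1.200 = 14.40
Step 2: 12.0 × 1.200² = 17.28
Step 3: 12.0 × 1.200³ = 20.74
Step 4: 12.0 × 1.200⁴ = 24.88
Step 5: 12.0 × 1.200⁵ = 29.86
Step 6: 12.0 × 1.200⁶ = 35.83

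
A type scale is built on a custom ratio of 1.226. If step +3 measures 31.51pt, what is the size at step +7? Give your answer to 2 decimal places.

The gap is 7 − (3) = 4 steps, so the factor is 1.226^4.
31.51 × 1.226⁴ = 31.51 × 2.25924 ≈ 71.189

71.19pt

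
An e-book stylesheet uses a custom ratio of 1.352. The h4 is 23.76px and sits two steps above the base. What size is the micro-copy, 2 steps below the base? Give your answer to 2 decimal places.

23.76 ÷ 1.352⁴ = 23.76 ÷ 3.34123 ≈ 7.111

7.11px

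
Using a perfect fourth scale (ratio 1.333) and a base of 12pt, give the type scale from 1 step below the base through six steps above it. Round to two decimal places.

Step -1: 12.0 ÷ 1.333 = 9.00
Step 0: 12pt
Step 1: 12.0 × 1.333 = 16.00
Step 2: 12.0 × 1.333² = 21.32
Step 3: 12.0 × 1.333³ = 28.42
Step 4: 12.0 × 1.333⁴ = 37.89
Step 5: 12.0 × 1.333⁵ = 50.50
Step 6: 12.0 × 1.333⁶ = 67.32

9.00pt, 12.00pt, 16.00pt, 21.32pt, 28.42pt, 37.89pt, 50.50pt, 67.32pt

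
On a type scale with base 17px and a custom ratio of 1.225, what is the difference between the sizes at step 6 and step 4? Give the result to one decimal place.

19.2px

Step 4: 17.0 × 1.225⁴ = 38.282px
Step 6: 17.0 × 1.225⁶ = 57.447px
Difference: 57.447 − 38.282 = 19.165px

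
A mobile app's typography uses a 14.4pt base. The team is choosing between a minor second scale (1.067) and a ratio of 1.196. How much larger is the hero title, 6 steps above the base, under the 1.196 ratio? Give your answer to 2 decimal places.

Minor second: 14.4 × 1.067⁶ = 21.2495pt
At 1.196: 14.4 × 1.196⁶ = 42.1453pt
Difference: 42.1453 − 21.2495 = 20.8958pt

20.90pt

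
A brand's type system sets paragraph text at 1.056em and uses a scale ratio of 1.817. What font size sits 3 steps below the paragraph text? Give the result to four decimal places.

Each step on a modular scale multiplies by the ratio, so the size n steps from the base is base × ratioⁿ.
1.056 ÷ 1.817³ = 1.056 ÷ 5.99881 ≈ 0.1760

0.1760em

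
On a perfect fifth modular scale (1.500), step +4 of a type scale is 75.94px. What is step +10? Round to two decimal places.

75.94 × 1.500⁶ = 75.94 × 11.39062 ≈ 865.004

865.00px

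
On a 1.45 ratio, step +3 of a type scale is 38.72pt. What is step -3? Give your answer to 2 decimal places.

38.72 ÷ 1.45⁶ = 38.72 ÷ 9.29411 ≈ 4.166

4.17pt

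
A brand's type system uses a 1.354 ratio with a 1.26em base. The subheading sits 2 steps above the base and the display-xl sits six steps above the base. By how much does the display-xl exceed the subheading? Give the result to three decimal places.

Step 2: 1.26 × 1.354² = 2.30998em
Step 6: 1.26 × 1.354⁶ = 7.76395em
Difference: 7.76395 − 2.30998 = 5.45397em

5.454em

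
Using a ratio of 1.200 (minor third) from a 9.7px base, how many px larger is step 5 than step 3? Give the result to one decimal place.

Step 3: 9.7 × 1.200³ = 16.762px
Step 5: 9.7 × 1.200⁵ = 24.137px
Difference: 24.137 − 16.762 = 7.375px

7.4px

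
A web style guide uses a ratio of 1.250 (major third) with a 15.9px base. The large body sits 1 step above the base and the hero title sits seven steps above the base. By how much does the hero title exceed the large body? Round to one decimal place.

Step 1: 15.9 × 1.250 = 19.875px
Step 7: 15.9 × 1.250⁷ = 75.817px
Difference: 75.817 − 19.875 = 55.942px

55.9px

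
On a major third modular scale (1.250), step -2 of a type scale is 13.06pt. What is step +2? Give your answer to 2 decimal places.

31.88pt

13.06 × 1.250⁴ = 13.06 × 2.44141 ≈ 31.885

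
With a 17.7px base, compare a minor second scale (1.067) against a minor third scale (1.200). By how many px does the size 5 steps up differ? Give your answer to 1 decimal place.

19.6px

Minor second: 17.7 × 1.067⁵ = 24.479px
Minor third: 17.7 × 1.200⁵ = 44.043px
Difference: 44.043 − 24.479 = 19.564px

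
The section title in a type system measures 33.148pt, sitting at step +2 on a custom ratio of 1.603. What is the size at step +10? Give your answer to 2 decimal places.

1445.19pt

The gap is 10 − (2) = 8 steps, so the factor is 1.603^8.
33.148 × 1.603⁸ = 33.148 × 43.59816 ≈ 1445.192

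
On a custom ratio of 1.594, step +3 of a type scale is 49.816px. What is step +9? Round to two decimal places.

49.816 × 1.594⁶ = 49.816 × 16.40325 ≈ 817.144

817.14px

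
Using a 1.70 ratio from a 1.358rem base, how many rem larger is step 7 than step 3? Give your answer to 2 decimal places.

49.05rem

Step 3: 1.358 × 1.70³ = 6.6719rem
Step 7: 1.358 × 1.70⁷ = 55.7240rem
Difference: 55.7240 − 6.6719 = 49.0521rem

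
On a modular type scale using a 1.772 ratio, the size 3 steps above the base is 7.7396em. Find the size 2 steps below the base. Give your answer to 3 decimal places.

Moving from step +3 to step -2 is 5 steps down, so divide by r⁵.
7.7396 ÷ 1.772⁵ = 7.7396 ÷ 17.47103 ≈ 0.443

0.443em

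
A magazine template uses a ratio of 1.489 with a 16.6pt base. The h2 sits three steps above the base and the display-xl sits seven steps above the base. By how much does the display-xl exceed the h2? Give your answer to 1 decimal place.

Step 3: 16.6 × 1.489³ = 54.801pt
Step 7: 16.6 × 1.489⁷ = 269.383pt
Difference: 269.383 − 54.801 = 214.582pt

214.6pt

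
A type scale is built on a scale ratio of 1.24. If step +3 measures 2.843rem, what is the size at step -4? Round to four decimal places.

0.6307rem

2.843 ÷ 1.24⁷ = 2.843 ÷ 4.50767 ≈ 0.6307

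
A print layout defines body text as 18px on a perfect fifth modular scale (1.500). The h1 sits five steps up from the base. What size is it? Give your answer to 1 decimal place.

Each step on a modular scale multiplies by the ratio, so the size n steps from the base is base × ratioⁿ.
18.0 × 1.500⁵ = 18.0 × 7.59375 ≈ 136.69

136.7px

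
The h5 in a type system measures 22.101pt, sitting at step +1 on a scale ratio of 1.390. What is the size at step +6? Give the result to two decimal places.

The gap is 6 − (1) = 5 steps, so the factor is 1.390^5.
22.101 × 1.390⁵ = 22.101 × 5.18888 ≈ 114.680

114.68pt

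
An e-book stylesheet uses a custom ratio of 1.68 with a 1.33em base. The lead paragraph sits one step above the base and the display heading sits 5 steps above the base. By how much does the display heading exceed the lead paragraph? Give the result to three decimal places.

Step 1: 1.33 × 1.68 = 2.23440em
Step 5: 1.33 × 1.68⁵ = 17.79910em
Difference: 17.79910 − 2.23440 = 15.56470em

15.565em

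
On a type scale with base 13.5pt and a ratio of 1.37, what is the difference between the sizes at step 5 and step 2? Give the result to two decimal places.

Step 2: 13.5 × 1.37² = 25.3382pt
Step 5: 13.5 × 1.37⁵ = 65.1533pt
Difference: 65.1533 − 25.3382 = 39.8151pt

39.82pt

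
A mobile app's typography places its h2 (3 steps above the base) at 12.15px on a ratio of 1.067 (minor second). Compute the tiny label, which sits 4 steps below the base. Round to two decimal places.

12.15 ÷ 1.067⁷ = 12.15 ÷ 1.57453 ≈ 7.717

7.72px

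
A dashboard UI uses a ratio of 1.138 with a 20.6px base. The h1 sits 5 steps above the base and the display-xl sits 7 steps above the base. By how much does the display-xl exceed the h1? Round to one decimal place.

11.6px

Step 5: 20.6 × 1.138⁵ = 39.317px
Step 7: 20.6 × 1.138⁷ = 50.917px
Difference: 50.917 − 39.317 = 11.600px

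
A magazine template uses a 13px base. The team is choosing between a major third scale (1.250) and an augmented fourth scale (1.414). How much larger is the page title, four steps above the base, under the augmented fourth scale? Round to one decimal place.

Major third: 13.0 × 1.250⁴ = 31.738px
Augmented fourth: 13.0 × 1.414⁴ = 51.969px
Difference: 51.969 − 31.738 = 20.231px

20.2px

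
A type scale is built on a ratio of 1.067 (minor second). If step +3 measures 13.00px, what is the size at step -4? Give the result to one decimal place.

13.00 ÷ 1.067⁷ = 13.00 ÷ 1.57453 ≈ 8.256

8.3px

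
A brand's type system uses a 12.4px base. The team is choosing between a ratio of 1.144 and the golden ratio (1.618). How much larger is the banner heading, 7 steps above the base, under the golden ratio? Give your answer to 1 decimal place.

328.2px

At 1.144: 12.4 × 1.144⁷ = 31.798px
Golden ratio: 12.4 × 1.618⁷ = 359.974px
Difference: 359.974 − 31.798 = 328.176px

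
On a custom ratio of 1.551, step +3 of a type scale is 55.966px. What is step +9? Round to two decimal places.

Moving from step +3 to step +9 is 6 steps up, so multiply by r⁶.
55.966 × 1.551⁶ = 55.966 × 13.92101 ≈ 779.103

779.10px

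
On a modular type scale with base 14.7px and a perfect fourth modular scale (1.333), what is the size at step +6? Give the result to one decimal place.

14.7 × 1.333⁶ = 14.7 × 5.61023 ≈ 82.47

82.5px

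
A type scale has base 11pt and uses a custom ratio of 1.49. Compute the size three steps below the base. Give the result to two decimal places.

3.33pt

Each step on a modular scale multiplies by the ratio, so the size n steps from the base is base × ratioⁿ.
11.0 ÷ 1.49³ = 11.0 ÷ 3.30795 ≈ 3.33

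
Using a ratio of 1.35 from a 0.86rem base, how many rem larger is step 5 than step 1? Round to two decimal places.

2.70rem

Step 1: 0.86 × 1.35 = 1.1610rem
Step 5: 0.86 × 1.35⁵ = 3.8563rem
Difference: 3.8563 − 1.1610 = 2.6953rem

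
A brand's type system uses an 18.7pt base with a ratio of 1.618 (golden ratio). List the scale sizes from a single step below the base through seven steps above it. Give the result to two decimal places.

11.56pt, 18.70pt, 30.26pt, 48.96pt, 79.21pt, 128.16pt, 207.36pt, 335.52pt, 542.86pt

Step -1: 18.7 ÷ 1.618 = 11.56
Step 0: 18.7pt
Step 1: 18.7 × 1.618 = 30.26
Step 2: 18.7 × 1.618² = 48.96
Step 3: 18.7 × 1.618³ = 79.21
Step 4: 18.7 × 1.618⁴ = 128.16
Step 5: 18.7 × 1.618⁵ = 207.36
Step 6: 18.7 × 1.618⁶ = 335.52
Step 7: 18.7 × 1.618⁷ = 542.86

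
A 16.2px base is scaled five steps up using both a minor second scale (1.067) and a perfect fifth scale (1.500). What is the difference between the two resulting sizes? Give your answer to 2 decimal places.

Minor second: 16.2 × 1.067⁵ = 22.4046px
Perfect fifth: 16.2 × 1.500⁵ = 123.0187px
Difference: 123.0187 − 22.4046 = 100.6141px

100.61px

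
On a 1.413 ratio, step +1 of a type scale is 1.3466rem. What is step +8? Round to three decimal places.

15.144rem

1.3466 × 1.413⁷ = 1.3466 × 11.24592 ≈ 15.144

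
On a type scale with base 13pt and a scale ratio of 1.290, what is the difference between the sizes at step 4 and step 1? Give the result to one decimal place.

Step 1: 13.0 × 1.290 = 16.770pt
Step 4: 13.0 × 1.290⁴ = 36.000pt
Difference: 36.000 − 16.770 = 19.230pt

19.2pt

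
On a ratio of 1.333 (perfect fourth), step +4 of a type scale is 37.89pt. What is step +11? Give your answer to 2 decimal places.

283.36pt

Moving from step +4 to step +11 is 7 steps up, so multiply by r⁷.
37.89 × 1.333⁷ = 37.89 × 7.47844 ≈ 283.358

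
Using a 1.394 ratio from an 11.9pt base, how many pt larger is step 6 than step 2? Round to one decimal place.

Step 2: 11.9 × 1.394² = 23.125pt
Step 6: 11.9 × 1.394⁶ = 87.322pt
Difference: 87.322 − 23.125 = 64.197pt

64.2pt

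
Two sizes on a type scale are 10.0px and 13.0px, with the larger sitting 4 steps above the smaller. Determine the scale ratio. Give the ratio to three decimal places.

1.068

The ratio satisfies 10.0 × r⁴ = 13.0, so r = (13.0 / 10.0)^(1/4).
r = 1.3000^(1/4) ≈ 1.0678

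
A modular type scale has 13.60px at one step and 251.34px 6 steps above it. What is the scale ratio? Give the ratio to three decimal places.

1.626

r⁶ = 251.34 / 13.60, so r = (251.34/13.60)^(1/6).
r = 18.4809^(1/6) ≈ 1.6260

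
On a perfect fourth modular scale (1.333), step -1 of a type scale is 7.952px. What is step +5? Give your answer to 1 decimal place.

7.952 × 1.333⁶ = 7.952 × 5.61023 ≈ 44.613

44.6px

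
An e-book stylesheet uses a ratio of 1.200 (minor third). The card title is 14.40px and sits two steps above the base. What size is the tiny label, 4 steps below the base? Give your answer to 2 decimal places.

4.82px

14.40 ÷ 1.200⁶ = 14.40 ÷ 2.98598 ≈ 4.823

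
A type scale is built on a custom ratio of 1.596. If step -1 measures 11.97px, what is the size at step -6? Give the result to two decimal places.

11.97 ÷ 1.596⁵ = 11.97 ÷ 10.35534 ≈ 1.156

1.16px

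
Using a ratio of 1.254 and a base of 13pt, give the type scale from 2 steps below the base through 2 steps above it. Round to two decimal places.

Step -2: 13.0 ÷ 1.254² = 8.27
Step -1: 13.0 ÷ 1.254 = 10.37
Step 0: 13pt
Step 1: 13.0 × 1.254 = 16.30
Step 2: 13.0 × 1.254² = 20.44

8.27pt, 10.37pt, 13.00pt, 16.30pt, 20.44pt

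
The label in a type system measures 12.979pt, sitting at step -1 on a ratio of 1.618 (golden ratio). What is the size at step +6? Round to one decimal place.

376.8pt

Moving from step -1 to step +6 is 7 steps up, so multiply by r⁷.
12.979 × 1.618⁷ = 12.979 × 29.03017 ≈ 376.783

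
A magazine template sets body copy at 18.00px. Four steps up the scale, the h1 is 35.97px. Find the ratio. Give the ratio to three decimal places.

The ratio satisfies 18.00 × r⁴ = 35.97, so r = (35.97 / 18.00)^(1/4).
r = 1.9983^(1/4) ≈ 1.1890

1.189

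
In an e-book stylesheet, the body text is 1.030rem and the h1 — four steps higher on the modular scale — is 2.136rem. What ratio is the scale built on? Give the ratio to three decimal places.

r⁴ = 2.136 / 1.030, so r = (2.136/1.030)^(1/4).
r = 2.0738^(1/4) ≈ 1.2000

1.200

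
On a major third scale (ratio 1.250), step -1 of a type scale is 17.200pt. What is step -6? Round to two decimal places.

17.200 ÷ 1.250⁵ = 17.200 ÷ 3.05176 ≈ 5.636

5.64pt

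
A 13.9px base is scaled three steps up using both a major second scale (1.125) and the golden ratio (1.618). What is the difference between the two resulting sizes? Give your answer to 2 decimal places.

Major second: 13.9 × 1.125³ = 19.7912px
Golden ratio: 13.9 × 1.618³ = 58.8776px
Difference: 58.8776 − 19.7912 = 39.0864px

39.09px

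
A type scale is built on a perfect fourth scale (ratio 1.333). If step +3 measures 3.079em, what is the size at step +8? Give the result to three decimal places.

The gap is 8 − (3) = 5 steps, so the factor is 1.333^5.
3.079 × 1.333⁵ = 3.079 × 4.20873 ≈ 12.959

12.959em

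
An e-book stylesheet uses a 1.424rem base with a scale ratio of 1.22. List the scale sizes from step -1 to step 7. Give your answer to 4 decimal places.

1.1672rem, 1.4240rem, 1.7373rem, 2.1195rem, 2.5858rem, 3.1546rem, 3.8487rem, 4.6954rem, 5.7283rem

Step -1: 1.424 ÷ 1.22 = 1.1672
Step 0: 1.424rem
Step 1: 1.424 × 1.22 = 1.7373
Step 2: 1.424 × 1.22² = 2.1195
Step 3: 1.424 × 1.22³ = 2.5858
Step 4: 1.424 × 1.22⁴ = 3.1546
Step 5: 1.424 × 1.22⁵ = 3.8487
Step 6: 1.424 × 1.22⁶ = 4.6954
Step 7: 1.424 × 1.22⁷ = 5.7283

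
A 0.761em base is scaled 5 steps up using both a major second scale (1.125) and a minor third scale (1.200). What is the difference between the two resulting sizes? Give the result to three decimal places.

0.522em

Major second: 0.761 × 1.125⁵ = 1.37135em
Minor third: 0.761 × 1.200⁵ = 1.89361em
Difference: 1.89361 − 1.37135 = 0.52226em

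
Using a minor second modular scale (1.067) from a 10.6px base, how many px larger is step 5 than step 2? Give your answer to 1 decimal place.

Step 2: 10.6 × 1.067² = 12.068px
Step 5: 10.6 × 1.067⁵ = 14.660px
Difference: 14.660 − 12.068 = 2.592px

2.6px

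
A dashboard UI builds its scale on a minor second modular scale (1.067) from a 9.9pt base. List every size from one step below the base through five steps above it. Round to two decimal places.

9.28pt, 9.90pt, 10.56pt, 11.27pt, 12.03pt, 12.83pt, 13.69pt

Step -1: 9.9 ÷ 1.067 = 9.28
Step 0: 9.9pt
Step 1: 9.9 × 1.067 = 10.56
Step 2: 9.9 × 1.067² = 11.27
Step 3: 9.9 × 1.067³ = 12.03
Step 4: 9.9 × 1.067⁴ = 12.83
Step 5: 9.9 × 1.067⁵ = 13.69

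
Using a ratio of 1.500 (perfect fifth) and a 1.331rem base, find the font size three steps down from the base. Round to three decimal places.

Each step on a modular scale multiplies by the ratio, so the size n steps from the base is base × ratioⁿ.
1.331 ÷ 1.500³ = 1.331 ÷ 3.37500 ≈ 0.394

0.394rem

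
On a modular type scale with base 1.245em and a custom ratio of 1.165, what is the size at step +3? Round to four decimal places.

1.9686em

A modular type scale is a geometric sequence: sizeₙ = base × rⁿ.
1.245 × 1.165³ = 1.245 × 1.58117 ≈ 1.9686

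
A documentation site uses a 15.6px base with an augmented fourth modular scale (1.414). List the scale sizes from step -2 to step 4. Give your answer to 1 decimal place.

Step -2: 15.6 ÷ 1.414² = 7.8
Step -1: 15.6 ÷ 1.414 = 11.0
Step 0: 15.6px
Step 1: 15.6 × 1.414 = 22.1
Step 2: 15.6 × 1.414² = 31.2
Step 3: 15.6 × 1.414³ = 44.1
Step 4: 15.6 × 1.414⁴ = 62.4

7.8px, 11.0px, 15.6px, 22.1px, 31.2px, 44.1px, 62.4px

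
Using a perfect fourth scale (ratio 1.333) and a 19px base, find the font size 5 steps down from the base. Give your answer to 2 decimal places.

A modular type scale is a geometric sequence: sizeₙ = base × rⁿ.
19.0 ÷ 1.333⁵ = 19.0 ÷ 4.20873 ≈ 4.51

4.51px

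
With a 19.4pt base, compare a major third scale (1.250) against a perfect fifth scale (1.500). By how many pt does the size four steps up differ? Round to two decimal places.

50.85pt

Major third: 19.4 × 1.250⁴ = 47.3633pt
Perfect fifth: 19.4 × 1.500⁴ = 98.2125pt
Difference: 98.2125 − 47.3633 = 50.8492pt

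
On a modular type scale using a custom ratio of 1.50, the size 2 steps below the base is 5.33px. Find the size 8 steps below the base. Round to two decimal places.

0.47px

5.33 ÷ 1.50⁶ = 5.33 ÷ 11.39062 ≈ 0.468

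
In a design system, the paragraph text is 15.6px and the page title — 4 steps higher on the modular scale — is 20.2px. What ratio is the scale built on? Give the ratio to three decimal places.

The ratio satisfies 15.6 × r⁴ = 20.2, so r = (20.2 / 15.6)^(1/4).
r = 1.2949^(1/4) ≈ 1.0667

1.067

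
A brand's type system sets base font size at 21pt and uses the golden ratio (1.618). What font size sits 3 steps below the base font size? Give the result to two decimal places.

4.96pt

21.0 ÷ 1.618³ = 21.0 ÷ 4.23580 ≈ 4.96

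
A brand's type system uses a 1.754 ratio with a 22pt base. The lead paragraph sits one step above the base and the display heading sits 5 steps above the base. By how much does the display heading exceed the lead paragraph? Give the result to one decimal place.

Step 1: 22.0 × 1.754 = 38.588pt
Step 5: 22.0 × 1.754⁵ = 365.234pt
Difference: 365.234 − 38.588 = 326.646pt

326.6pt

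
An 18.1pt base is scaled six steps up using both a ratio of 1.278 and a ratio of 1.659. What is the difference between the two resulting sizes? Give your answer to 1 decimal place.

At 1.278: 18.1 × 1.278⁶ = 78.861pt
At 1.659: 18.1 × 1.659⁶ = 377.361pt
Difference: 377.361 − 78.861 = 298.500pt

298.5pt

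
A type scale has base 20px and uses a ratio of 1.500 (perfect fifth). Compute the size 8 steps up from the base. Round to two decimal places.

512.58px

20.0 × 1.500⁸ = 20.0 × 25.62891 ≈ 512.58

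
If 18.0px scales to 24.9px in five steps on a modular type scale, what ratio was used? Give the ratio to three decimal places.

1.067

The ratio satisfies 18.0 × r⁵ = 24.9, so r = (24.9 / 18.0)^(1/5).
r = 1.3833^(1/5) ≈ 1.0671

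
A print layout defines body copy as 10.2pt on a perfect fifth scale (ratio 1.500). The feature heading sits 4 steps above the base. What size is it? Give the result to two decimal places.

Every step multiplies by the scale ratio.
10.2 × 1.500⁴ = 10.2 × 5.06250 ≈ 51.64

51.64pt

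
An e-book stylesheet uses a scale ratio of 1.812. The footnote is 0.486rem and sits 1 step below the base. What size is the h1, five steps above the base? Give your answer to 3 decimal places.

The gap is 5 − (-1) = 6 steps, so the factor is 1.812^6.
0.486 × 1.812⁶ = 0.486 × 35.39559 ≈ 17.202

17.202rem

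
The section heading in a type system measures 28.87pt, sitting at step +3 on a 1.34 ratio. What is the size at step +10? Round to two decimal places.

223.97pt

Moving from step +3 to step +10 is 7 steps up, so multiply by r⁷.
28.87 × 1.34⁷ = 28.87 × 7.75771 ≈ 223.965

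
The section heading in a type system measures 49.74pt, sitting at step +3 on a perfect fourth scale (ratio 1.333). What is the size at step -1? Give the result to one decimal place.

15.8pt

Moving from step +3 to step -1 is 4 steps down, so divide by r⁴.
49.74 ÷ 1.333⁴ = 49.74 ÷ 3.15733 ≈ 15.754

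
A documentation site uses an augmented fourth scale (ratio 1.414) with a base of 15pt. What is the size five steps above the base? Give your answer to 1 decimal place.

84.8pt

Each step on a modular scale multiplies by the ratio, so the size n steps from the base is base × ratioⁿ.
15.0 × 1.414⁵ = 15.0 × 5.65258 ≈ 84.79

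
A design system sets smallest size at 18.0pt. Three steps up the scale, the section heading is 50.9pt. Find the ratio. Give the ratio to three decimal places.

1.414

The ratio satisfies 18.0 × r³ = 50.9, so r = (50.9 / 18.0)^(1/3).
r = 2.8278^(1/3) ≈ 1.4141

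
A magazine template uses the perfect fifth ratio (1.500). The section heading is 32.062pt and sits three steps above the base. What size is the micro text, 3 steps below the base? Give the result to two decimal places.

Moving from step +3 to step -3 is 6 steps down, so divide by r⁶.
32.062 ÷ 1.500⁶ = 32.062 ÷ 11.39062 ≈ 2.815

2.81pt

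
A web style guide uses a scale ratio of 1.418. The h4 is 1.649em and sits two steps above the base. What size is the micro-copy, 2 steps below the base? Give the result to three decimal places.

1.649 ÷ 1.418⁴ = 1.649 ÷ 4.04301 ≈ 0.408

0.408em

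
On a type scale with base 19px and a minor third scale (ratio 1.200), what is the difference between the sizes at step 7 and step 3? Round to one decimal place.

Step 3: 19.0 × 1.200³ = 32.832px
Step 7: 19.0 × 1.200⁷ = 68.080px
Difference: 68.080 − 32.832 = 35.248px

35.2px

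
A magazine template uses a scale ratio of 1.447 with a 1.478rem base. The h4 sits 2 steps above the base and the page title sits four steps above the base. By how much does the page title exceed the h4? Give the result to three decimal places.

3.385rem

Step 2: 1.478 × 1.447² = 3.09465rem
Step 4: 1.478 × 1.447⁴ = 6.47961rem
Difference: 6.47961 − 3.09465 = 3.38496rem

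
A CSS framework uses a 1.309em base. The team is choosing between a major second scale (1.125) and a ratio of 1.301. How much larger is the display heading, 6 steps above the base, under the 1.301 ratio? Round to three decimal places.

3.694em

Major second: 1.309 × 1.125⁶ = 2.65372em
At 1.301: 1.309 × 1.301⁶ = 6.34751em
Difference: 6.34751 − 2.65372 = 3.69379em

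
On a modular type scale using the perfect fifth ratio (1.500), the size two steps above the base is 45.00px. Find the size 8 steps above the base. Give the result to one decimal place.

512.6px

The gap is 8 − (2) = 6 steps, so the factor is 1.500^6.
45.00 × 1.500⁶ = 45.00 × 11.39062 ≈ 512.578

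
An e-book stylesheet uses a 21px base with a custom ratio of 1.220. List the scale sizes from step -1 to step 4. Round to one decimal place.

17.2px, 21.0px, 25.6px, 31.3px, 38.1px, 46.5px

Step -1: 21.0 ÷ 1.220 = 17.2
Step 0: 21px
Step 1: 21.0 × 1.220 = 25.6
Step 2: 21.0 × 1.220² = 31.3
Step 3: 21.0 × 1.220³ = 38.1
Step 4: 21.0 × 1.220⁴ = 46.5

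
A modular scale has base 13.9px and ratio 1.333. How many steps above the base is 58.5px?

1.333ⁿ = 58.5 / 13.9 = 4.2086
n = ln(4.2086) / ln(1.333) = 1.4371 / 0.2874 ≈ 5.00

5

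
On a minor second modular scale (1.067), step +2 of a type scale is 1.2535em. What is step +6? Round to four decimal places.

1.2535 × 1.067⁴ = 1.2535 × 1.29616 ≈ 1.6247

1.6247em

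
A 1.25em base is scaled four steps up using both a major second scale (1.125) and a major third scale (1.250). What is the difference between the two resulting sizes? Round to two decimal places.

Major second: 1.25 × 1.125⁴ = 2.0023em
Major third: 1.25 × 1.250⁴ = 3.0518em
Difference: 3.0518 − 2.0023 = 1.0495em

1.05em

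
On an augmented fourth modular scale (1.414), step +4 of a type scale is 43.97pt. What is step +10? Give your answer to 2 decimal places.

351.44pt

Moving from step +4 to step +10 is 6 steps up, so multiply by r⁶.
43.97 × 1.414⁶ = 43.97 × 7.99275 ≈ 351.441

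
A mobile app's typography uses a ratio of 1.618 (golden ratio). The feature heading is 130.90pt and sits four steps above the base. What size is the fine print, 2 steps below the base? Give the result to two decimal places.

7.30pt

Moving from step +4 to step -2 is 6 steps down, so divide by r⁶.
130.90 ÷ 1.618⁶ = 130.90 ÷ 17.94201 ≈ 7.296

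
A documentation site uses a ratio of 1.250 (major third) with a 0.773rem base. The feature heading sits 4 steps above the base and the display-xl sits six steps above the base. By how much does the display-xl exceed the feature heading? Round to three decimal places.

1.062rem

Step 4: 0.773 × 1.250⁴ = 1.88721rem
Step 6: 0.773 × 1.250⁶ = 2.94876rem
Difference: 2.94876 − 1.88721 = 1.06155rem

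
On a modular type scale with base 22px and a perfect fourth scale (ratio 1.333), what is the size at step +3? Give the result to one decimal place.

52.1px

22.0 × 1.333³ = 22.0 × 2.36859 ≈ 52.11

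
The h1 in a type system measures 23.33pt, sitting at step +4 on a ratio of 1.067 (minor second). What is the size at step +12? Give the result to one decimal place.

23.33 × 1.067⁸ = 23.33 × 1.68002 ≈ 39.195

39.2pt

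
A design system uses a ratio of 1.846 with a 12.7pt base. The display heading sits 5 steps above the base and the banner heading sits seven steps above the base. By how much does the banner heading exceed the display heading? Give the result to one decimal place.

Step 5: 12.7 × 1.846⁵ = 272.246pt
Step 7: 12.7 × 1.846⁷ = 927.739pt
Difference: 927.739 − 272.246 = 655.493pt

655.5pt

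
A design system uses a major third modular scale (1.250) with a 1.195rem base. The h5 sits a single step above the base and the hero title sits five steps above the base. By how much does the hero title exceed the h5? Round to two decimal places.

Step 1: 1.195 × 1.250 = 1.4938rem
Step 5: 1.195 × 1.250⁵ = 3.6469rem
Difference: 3.6469 − 1.4938 = 2.1531rem

2.15rem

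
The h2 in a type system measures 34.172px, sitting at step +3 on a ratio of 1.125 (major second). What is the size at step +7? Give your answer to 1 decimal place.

54.7px

The gap is 7 − (3) = 4 steps, so the factor is 1.125^4.
34.172 × 1.125⁴ = 34.172 × 1.60181 ≈ 54.737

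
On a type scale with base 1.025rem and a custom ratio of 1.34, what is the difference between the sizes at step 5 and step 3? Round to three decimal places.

1.962rem

Step 3: 1.025 × 1.34³ = 2.46626rem
Step 5: 1.025 × 1.34⁵ = 4.42841rem
Difference: 4.42841 − 2.46626 = 1.96215rem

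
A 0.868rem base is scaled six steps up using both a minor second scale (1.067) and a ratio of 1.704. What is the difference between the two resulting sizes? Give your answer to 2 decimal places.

Minor second: 0.868 × 1.067⁶ = 1.2809rem
At 1.704: 0.868 × 1.704⁶ = 21.2489rem
Difference: 21.2489 − 1.2809 = 19.9680rem

19.97rem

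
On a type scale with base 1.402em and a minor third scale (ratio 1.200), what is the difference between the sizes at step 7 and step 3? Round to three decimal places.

2.601em

Step 3: 1.402 × 1.200³ = 2.42266em
Step 7: 1.402 × 1.200⁷ = 5.02362em
Difference: 5.02362 − 2.42266 = 2.60096em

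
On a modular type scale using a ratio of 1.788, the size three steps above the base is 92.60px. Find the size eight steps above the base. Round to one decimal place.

1692.2px

92.60 × 1.788⁵ = 92.60 × 18.27417 ≈ 1692.188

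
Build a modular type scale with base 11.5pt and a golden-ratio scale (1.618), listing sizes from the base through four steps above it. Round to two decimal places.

11.50pt, 18.61pt, 30.11pt, 48.71pt, 78.82pt

Step 0: 11.5pt
Step 1: 11.5 × 1.618 = 18.61
Step 2: 11.5 × 1.618² = 30.11
Step 3: 11.5 × 1.618³ = 48.71
Step 4: 11.5 × 1.618⁴ = 78.82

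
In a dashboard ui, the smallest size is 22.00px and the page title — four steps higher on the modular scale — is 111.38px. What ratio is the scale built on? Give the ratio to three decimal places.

1.500

The ratio satisfies 22.00 × r⁴ = 111.38, so r = (111.38 / 22.00)^(1/4).
r = 5.0627^(1/4) ≈ 1.5000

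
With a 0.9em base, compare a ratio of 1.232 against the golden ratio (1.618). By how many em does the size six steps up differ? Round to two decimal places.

13.00em

At 1.232: 0.9 × 1.232⁶ = 3.1471em
Golden ratio: 0.9 × 1.618⁶ = 16.1478em
Difference: 16.1478 − 3.1471 = 13.0007em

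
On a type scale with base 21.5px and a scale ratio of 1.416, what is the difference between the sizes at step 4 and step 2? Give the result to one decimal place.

Step 2: 21.5 × 1.416² = 43.109px
Step 4: 21.5 × 1.416⁴ = 86.435px
Difference: 86.435 − 43.109 = 43.326px

43.3px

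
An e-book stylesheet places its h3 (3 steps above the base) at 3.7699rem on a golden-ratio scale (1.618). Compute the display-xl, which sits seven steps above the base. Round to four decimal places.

The gap is 7 − (3) = 4 steps, so the factor is 1.618^4.
3.7699 × 1.618⁴ = 3.7699 × 6.85353 ≈ 25.8371

25.8371rem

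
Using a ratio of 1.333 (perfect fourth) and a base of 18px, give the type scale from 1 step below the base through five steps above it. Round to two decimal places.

13.50px, 18.00px, 23.99px, 31.98px, 42.63px, 56.83px, 75.76px

Step -1: 18.0 ÷ 1.333 = 13.50
Step 0: 18px
Step 1: 18.0 × 1.333 = 23.99
Step 2: 18.0 × 1.333² = 31.98
Step 3: 18.0 × 1.333³ = 42.63
Step 4: 18.0 × 1.333⁴ = 56.83
Step 5: 18.0 × 1.333⁵ = 75.76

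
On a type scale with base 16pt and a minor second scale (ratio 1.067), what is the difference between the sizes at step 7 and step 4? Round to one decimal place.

4.5pt

Step 4: 16.0 × 1.067⁴ = 20.739pt
Step 7: 16.0 × 1.067⁷ = 25.192pt
Difference: 25.192 − 20.739 = 4.453pt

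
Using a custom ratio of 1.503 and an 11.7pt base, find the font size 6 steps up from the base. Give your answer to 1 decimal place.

11.7 × 1.503⁶ = 11.7 × 11.52800 ≈ 134.88

134.9pt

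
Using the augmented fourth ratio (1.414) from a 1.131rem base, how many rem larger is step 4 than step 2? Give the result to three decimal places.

Step 2: 1.131 × 1.414² = 2.26132rem
Step 4: 1.131 × 1.414⁴ = 4.52127rem
Difference: 4.52127 − 2.26132 = 2.25995rem

2.260rem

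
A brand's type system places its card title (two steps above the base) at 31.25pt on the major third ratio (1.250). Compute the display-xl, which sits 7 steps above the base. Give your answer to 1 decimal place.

95.4pt

Moving from step +2 to step +7 is 5 steps up, so multiply by r⁵.
31.25 × 1.250⁵ = 31.25 × 3.05176 ≈ 95.367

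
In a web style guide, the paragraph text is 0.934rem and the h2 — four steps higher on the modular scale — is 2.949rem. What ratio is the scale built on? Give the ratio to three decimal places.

1.333

The ratio satisfies 0.934 × r⁴ = 2.949, so r = (2.949 / 0.934)^(1/4).
r = 3.1574^(1/4) ≈ 1.3330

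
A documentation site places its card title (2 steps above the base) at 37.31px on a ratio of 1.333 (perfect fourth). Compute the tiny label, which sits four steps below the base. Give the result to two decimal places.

6.65px

The gap is -4 − (2) = -6 steps, so the factor is 1.333^-6.
37.31 ÷ 1.333⁶ = 37.31 ÷ 5.61023 ≈ 6.650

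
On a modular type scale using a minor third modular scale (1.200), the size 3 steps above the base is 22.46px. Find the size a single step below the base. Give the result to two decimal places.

The gap is -1 − (3) = -4 steps, so the factor is 1.200^-4.
22.46 ÷ 1.200⁴ = 22.46 ÷ 2.07360 ≈ 10.831

10.83px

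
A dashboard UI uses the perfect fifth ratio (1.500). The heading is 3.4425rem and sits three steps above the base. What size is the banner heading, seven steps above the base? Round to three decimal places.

17.428rem

3.4425 × 1.500⁴ = 3.4425 × 5.06250 ≈ 17.428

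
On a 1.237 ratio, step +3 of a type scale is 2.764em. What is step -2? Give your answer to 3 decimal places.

0.954em

Moving from step +3 to step -2 is 5 steps down, so divide by r⁵.
2.764 ÷ 1.237⁵ = 2.764 ÷ 2.89633 ≈ 0.954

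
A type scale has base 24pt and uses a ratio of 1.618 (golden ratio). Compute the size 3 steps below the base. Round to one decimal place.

5.7pt

24.0 ÷ 1.618³ = 24.0 ÷ 4.23580 ≈ 5.67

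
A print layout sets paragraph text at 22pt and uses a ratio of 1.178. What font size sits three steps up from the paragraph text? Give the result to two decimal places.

35.96pt

22.0 × 1.178³ = 22.0 × 1.63469 ≈ 35.96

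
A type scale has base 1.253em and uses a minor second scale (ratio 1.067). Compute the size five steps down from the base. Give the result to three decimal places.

0.906em

Each step on a modular scale multiplies by the ratio, so the size n steps from the base is base × ratioⁿ.
1.253 ÷ 1.067⁵ = 1.253 ÷ 1.38300 ≈ 0.906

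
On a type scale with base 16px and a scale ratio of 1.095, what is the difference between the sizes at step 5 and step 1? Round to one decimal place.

Step 1: 16.0 × 1.095 = 17.520px
Step 5: 16.0 × 1.095⁵ = 25.188px
Difference: 25.188 − 17.520 = 7.668px

7.7px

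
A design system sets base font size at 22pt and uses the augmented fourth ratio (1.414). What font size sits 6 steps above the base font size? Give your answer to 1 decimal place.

22.0 × 1.414⁶ = 22.0 × 7.99275 ≈ 175.84

175.8pt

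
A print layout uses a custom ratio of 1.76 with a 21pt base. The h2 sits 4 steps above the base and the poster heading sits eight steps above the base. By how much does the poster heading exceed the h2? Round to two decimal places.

1731.90pt

Step 4: 21.0 × 1.76⁴ = 201.4976pt
Step 8: 21.0 × 1.76⁸ = 1933.3952pt
Difference: 1933.3952 − 201.4976 = 1731.8976pt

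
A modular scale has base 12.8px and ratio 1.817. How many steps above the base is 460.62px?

1.817ⁿ = 460.62 / 12.8 = 35.9859
n = ln(35.9859) / ln(1.817) = 3.5831 / 0.5972 ≈ 6.00

6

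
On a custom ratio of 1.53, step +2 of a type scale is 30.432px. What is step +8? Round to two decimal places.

390.37px

The gap is 8 − (2) = 6 steps, so the factor is 1.53^6.
30.432 × 1.53⁶ = 30.432 × 12.82769 ≈ 390.372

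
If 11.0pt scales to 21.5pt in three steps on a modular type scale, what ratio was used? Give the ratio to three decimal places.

r³ = 21.5 / 11.0, so r = (21.5/11.0)^(1/3).
r = 1.9545^(1/3) ≈ 1.2503

1.250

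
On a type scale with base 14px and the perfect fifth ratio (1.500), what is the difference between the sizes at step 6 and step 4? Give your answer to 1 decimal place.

88.6px

Step 4: 14.0 × 1.500⁴ = 70.875px
Step 6: 14.0 × 1.500⁶ = 159.469px
Difference: 159.469 − 70.875 = 88.594px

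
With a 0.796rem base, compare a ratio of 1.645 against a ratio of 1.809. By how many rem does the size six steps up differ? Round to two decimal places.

12.12rem

At 1.645: 0.796 × 1.645⁶ = 15.7728rem
At 1.809: 0.796 × 1.809⁶ = 27.8962rem
Difference: 27.8962 − 15.7728 = 12.1234rem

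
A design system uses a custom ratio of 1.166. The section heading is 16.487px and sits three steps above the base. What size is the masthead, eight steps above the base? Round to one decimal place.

The gap is 8 − (3) = 5 steps, so the factor is 1.166^5.
16.487 × 1.166⁵ = 16.487 × 2.15523 ≈ 35.533

35.5px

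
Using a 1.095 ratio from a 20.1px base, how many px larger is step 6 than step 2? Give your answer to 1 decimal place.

Step 2: 20.1 × 1.095² = 24.100px
Step 6: 20.1 × 1.095⁶ = 34.648px
Difference: 34.648 − 24.100 = 10.548px

10.5px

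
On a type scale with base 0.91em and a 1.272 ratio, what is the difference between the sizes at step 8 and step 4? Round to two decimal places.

3.85em

Step 4: 0.91 × 1.272⁴ = 2.3823em
Step 8: 0.91 × 1.272⁸ = 6.2365em
Difference: 6.2365 − 2.3823 = 3.8542em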